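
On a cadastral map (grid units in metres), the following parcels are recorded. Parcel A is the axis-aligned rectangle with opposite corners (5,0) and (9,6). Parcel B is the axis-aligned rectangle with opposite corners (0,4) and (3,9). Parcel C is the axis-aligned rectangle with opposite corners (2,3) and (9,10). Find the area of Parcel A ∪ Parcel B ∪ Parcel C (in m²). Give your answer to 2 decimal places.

71.00

By inclusion–exclusion:
Individual areas: |Parcel A| = 24, |Parcel B| = 15, |Parcel C| = 49.
|Parcel A∩Parcel B| = 0 (no overlap).
|Parcel A∩Parcel C|: x∈[5,9], y∈[3,6] → 4·3 = 12.
|Parcel B∩Parcel C|: x∈[2,3], y∈[4,9] → 1·5 = 5.
|Parcel A∩Parcel B∩Parcel C| = 0.
|Parcel A ∪ Parcel B ∪ Parcel C| = 88 − 17 + 0 = 71.00.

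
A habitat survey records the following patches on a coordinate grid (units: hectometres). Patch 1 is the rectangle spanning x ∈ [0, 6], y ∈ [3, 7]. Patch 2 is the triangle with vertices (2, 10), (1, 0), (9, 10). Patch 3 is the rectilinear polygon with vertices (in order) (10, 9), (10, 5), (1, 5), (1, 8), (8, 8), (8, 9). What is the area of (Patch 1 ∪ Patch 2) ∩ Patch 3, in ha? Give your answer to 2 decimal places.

|Patch 1 ∪ Patch 2| = 45.225.
|(Patch 1 ∪ Patch 2) ∩ Patch 3| = 15.50.

15.50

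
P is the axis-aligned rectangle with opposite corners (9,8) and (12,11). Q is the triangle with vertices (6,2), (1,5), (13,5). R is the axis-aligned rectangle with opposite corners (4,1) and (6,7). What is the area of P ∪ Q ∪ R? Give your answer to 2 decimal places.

By inclusion–exclusion:
Individual areas: |P| = 9, |Q| = 18, |R| = 12.
|P∩Q| = 0.
|P∩R| = 0 (no overlap).
|Q∩R| = 4.8.
|P∩Q∩R| = 0.
|P ∪ Q ∪ R| = 39 − 4.8 + 0 = 34.20.

34.20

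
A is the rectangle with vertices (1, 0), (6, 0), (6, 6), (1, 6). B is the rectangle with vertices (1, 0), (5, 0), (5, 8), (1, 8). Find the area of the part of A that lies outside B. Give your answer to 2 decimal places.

|A∩B|: x∈[1,5], y∈[0,6] → 4·6 = 24.
|A| = 30.
|A ∖ B| = |A| − |A∩B| = 30 − 24 = 6.00.

6.00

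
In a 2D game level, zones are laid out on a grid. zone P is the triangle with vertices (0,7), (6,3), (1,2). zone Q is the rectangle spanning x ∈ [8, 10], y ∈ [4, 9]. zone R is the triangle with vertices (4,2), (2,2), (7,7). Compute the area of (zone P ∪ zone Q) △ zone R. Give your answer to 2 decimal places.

|zone P ∪ zone Q| = 23.
|(zone P ∪ zone Q) ∩ zone R| = 2.2356.
|(zone P ∪ zone Q) △ zone R| = 23 + 5 − 4.4712 = 23.53.

23.53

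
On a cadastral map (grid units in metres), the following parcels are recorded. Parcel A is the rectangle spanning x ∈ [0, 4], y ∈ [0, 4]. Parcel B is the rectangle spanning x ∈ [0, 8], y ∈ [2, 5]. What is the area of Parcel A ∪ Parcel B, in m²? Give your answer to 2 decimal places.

By inclusion–exclusion:
Individual areas: |Parcel A| = 16, |Parcel B| = 24.
|Parcel A∩Parcel B|: x∈[0,4], y∈[2,4] → 4·2 = 8.
|Parcel A ∪ Parcel B| = 40 − 8 = 32.00.

32.00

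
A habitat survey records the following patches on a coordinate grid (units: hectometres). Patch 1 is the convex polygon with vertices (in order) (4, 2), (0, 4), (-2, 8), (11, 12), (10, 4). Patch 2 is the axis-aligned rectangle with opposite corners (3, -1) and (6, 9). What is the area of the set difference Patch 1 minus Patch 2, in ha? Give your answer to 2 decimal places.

|Patch 1| = 80, |Patch 1∩Patch 2| = 20.0833.
|Patch 1 ∖ Patch 2| = |Patch 1| − |Patch 1∩Patch 2| = 80 − 20.0833 = 59.92.

59.92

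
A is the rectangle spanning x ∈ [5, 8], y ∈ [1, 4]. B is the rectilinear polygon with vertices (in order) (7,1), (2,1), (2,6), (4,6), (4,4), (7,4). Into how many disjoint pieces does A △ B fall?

A △ B splits into 2 disjoint pieces (area 3, area 13).

2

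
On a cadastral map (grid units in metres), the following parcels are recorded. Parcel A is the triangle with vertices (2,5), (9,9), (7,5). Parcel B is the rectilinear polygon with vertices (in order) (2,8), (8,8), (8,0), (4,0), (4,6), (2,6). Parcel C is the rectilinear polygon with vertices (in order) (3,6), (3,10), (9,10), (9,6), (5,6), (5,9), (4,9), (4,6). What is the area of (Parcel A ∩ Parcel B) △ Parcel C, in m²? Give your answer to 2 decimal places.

|Parcel A ∩ Parcel B| = 8.
|(Parcel A ∩ Parcel B) ∩ Parcel C| = 4.3214.
|(Parcel A ∩ Parcel B) △ Parcel C| = 8 + 21 − 8.6429 = 20.36.

20.36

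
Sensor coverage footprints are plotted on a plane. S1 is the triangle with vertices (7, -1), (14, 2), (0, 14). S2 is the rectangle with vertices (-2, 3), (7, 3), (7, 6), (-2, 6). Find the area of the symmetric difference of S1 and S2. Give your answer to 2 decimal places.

|S1| = 63, |S2| = 27, |S1∩S2| = 7.7.
|S1 △ S2| = |S1| + |S2| − 2·|S1∩S2| = 63 + 27 − 15.4 = 74.60.

74.60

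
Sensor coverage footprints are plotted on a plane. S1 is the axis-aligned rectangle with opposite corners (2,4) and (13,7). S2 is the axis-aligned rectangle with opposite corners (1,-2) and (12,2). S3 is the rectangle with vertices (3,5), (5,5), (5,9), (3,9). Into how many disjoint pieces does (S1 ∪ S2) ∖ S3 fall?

(S1 ∪ S2) ∖ S3 splits into 2 disjoint pieces (area 29, area 44).

2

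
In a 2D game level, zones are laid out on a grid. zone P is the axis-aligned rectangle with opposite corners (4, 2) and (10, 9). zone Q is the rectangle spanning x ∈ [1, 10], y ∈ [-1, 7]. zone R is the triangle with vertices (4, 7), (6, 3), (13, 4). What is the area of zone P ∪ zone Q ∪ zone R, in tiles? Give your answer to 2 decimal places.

By inclusion–exclusion:
Individual areas: |zone P| = 42, |zone Q| = 72, |zone R| = 15.
|zone P∩zone Q|: x∈[4,10], y∈[2,7] → 6·5 = 30.
|zone P∩zone R| = 12.8571.
|zone Q∩zone R| = 12.8571.
|zone P∩zone Q∩zone R| = 12.8571.
|zone P ∪ zone Q ∪ zone R| = 129 − 55.7143 + 12.8571 = 86.14.

86.14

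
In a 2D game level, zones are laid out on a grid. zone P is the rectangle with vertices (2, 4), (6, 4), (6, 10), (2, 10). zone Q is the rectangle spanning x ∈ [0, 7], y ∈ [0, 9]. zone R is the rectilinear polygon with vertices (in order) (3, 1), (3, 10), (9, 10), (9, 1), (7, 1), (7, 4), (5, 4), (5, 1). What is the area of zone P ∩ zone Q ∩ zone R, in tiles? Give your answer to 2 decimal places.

The intersection is the polygon with vertices (5,4), (3,4), (3,9), (6,9), (6,4).
By the shoelace formula its area is 15.00.

15.00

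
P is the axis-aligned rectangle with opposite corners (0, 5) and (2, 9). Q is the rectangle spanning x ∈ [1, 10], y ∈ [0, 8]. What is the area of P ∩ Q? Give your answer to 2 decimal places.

|P∩Q|: x∈[1,2], y∈[5,8] → 1·3 = 3.

3.00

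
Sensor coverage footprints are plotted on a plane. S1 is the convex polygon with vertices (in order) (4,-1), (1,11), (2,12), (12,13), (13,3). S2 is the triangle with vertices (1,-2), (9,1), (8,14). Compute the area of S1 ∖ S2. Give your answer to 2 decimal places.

|S1| = 120.5, |S1∩S2| = 46.752.
|S1 ∖ S2| = |S1| − |S1∩S2| = 120.5 − 46.752 = 73.75.

73.75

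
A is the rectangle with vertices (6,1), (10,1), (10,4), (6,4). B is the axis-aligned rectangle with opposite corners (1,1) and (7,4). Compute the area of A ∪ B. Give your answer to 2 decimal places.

By inclusion–exclusion:
Individual areas: |A| = 12, |B| = 18.
|A∩B|: x∈[6,7], y∈[1,4] → 1·3 = 3.
|A ∪ B| = 30 − 3 = 27.00.

27.00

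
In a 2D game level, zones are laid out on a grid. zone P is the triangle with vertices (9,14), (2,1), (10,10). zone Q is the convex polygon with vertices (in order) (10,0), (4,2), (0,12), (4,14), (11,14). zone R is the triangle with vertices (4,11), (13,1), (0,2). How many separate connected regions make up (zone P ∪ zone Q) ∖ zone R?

3

(zone P ∪ zone Q) ∖ zone R splits into 3 disjoint pieces (area 0.1128, area 59.8524, area 3.0077).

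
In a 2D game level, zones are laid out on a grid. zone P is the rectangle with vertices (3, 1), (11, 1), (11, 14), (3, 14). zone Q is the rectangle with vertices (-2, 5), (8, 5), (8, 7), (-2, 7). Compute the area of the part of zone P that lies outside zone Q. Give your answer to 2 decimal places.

94.00

|zone P∩zone Q|: x∈[3,8], y∈[5,7] → 5·2 = 10.
|zone P| = 104.
|zone P ∖ zone Q| = |zone P| − |zone P∩zone Q| = 104 − 10 = 94.00.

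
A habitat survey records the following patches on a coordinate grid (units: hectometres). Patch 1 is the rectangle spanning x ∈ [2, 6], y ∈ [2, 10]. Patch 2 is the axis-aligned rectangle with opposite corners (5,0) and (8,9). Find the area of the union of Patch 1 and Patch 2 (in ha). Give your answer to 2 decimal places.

52.00

By inclusion–exclusion:
Individual areas: |Patch 1| = 32, |Patch 2| = 27.
|Patch 1∩Patch 2|: x∈[5,6], y∈[2,9] → 1·7 = 7.
|Patch 1 ∪ Patch 2| = 59 − 7 = 52.00.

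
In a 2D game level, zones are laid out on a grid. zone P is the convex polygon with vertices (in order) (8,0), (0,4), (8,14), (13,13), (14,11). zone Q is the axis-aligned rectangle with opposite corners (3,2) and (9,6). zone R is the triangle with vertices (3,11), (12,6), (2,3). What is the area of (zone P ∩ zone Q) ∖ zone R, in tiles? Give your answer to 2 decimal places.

12.95

|zone P ∩ zone Q| = 23.75.
|(zone P ∩ zone Q) ∩ zone R| = 10.8.
|(zone P ∩ zone Q) ∖ zone R| = 23.75 − 10.8 = 12.95.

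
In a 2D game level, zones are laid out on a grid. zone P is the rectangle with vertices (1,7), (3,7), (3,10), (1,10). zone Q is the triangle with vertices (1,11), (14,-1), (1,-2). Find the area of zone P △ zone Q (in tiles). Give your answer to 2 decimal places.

|zone P| = 6, |zone Q| = 84.5, |zone P∩zone Q| = 5.6122.
|zone P △ zone Q| = |zone P| + |zone Q| − 2·|zone P∩zone Q| = 6 + 84.5 − 11.2244 = 79.28.

79.28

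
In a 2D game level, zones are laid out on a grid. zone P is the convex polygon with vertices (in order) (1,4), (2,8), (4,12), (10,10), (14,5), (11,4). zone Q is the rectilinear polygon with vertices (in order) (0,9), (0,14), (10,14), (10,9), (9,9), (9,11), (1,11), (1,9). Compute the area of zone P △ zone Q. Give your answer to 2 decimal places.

96.67

|zone P| = 68.5, |zone Q| = 34, |zone P∩zone Q| = 2.9167.
|zone P △ zone Q| = |zone P| + |zone Q| − 2·|zone P∩zone Q| = 68.5 + 34 − 5.8333 = 96.67.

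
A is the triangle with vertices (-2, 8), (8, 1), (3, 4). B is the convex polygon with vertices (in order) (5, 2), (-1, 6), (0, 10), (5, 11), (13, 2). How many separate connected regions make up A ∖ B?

2

A ∖ B splits into 2 disjoint pieces (area 0.0798, area 0.119).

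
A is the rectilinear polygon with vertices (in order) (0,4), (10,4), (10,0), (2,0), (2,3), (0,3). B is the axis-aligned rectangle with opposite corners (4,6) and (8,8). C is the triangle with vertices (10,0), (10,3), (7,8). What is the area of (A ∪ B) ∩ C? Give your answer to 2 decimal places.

|A ∪ B| = 42.
|(A ∪ B) ∩ C| = 3.12.

3.12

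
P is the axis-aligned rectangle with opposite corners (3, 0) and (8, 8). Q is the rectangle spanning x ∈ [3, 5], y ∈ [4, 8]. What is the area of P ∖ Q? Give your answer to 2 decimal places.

32.00

|P∩Q|: x∈[3,5], y∈[4,8] → 2·4 = 8.
|P| = 40.
|P ∖ Q| = |P| − |P∩Q| = 40 − 8 = 32.00.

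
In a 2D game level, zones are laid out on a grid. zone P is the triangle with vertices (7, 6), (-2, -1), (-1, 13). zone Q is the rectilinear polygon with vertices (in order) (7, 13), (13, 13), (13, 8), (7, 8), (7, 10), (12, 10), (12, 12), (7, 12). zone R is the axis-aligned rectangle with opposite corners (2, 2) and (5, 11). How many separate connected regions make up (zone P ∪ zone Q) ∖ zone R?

3

(zone P ∪ zone Q) ∖ zone R splits into 3 disjoint pieces (area 38.8403, area 3.3056, area 20).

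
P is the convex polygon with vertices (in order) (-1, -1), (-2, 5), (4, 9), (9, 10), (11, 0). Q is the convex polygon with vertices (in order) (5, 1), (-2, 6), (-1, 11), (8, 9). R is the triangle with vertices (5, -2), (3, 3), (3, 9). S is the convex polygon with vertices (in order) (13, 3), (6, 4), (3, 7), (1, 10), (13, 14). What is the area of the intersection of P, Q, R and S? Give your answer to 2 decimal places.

0.41

The intersection is the polygon with vertices (3,8.333), (3.108,8.405), (3.444,6.556), (3,7).
By the shoelace formula its area is 0.41.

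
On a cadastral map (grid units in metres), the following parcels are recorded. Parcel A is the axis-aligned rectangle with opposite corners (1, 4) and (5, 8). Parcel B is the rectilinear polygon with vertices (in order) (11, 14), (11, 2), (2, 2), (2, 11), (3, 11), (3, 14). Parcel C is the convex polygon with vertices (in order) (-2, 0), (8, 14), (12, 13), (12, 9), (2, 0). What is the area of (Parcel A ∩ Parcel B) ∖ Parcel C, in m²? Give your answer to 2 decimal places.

2.06

|Parcel A ∩ Parcel B| = 12.
|(Parcel A ∩ Parcel B) ∩ Parcel C| = 9.9429.
|(Parcel A ∩ Parcel B) ∖ Parcel C| = 12 − 9.9429 = 2.06.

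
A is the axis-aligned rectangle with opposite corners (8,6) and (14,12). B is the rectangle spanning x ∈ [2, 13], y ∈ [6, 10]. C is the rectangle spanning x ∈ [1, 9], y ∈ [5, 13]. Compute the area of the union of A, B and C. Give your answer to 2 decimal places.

By inclusion–exclusion:
Individual areas: |A| = 36, |B| = 44, |C| = 64.
|A∩B|: x∈[8,13], y∈[6,10] → 5·4 = 20.
|A∩C|: x∈[8,9], y∈[6,12] → 1·6 = 6.
|B∩C|: x∈[2,9], y∈[6,10] → 7·4 = 28.
|A∩B∩C| = 4.
|A ∪ B ∪ C| = 144 − 54 + 4 = 94.00.

94.00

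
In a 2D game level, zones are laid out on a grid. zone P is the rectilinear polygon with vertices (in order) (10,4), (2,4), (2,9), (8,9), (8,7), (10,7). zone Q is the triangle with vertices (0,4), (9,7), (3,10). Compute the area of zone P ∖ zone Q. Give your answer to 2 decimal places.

18.33

|zone P| = 36, |zone P∩zone Q| = 17.6667.
|zone P ∖ zone Q| = |zone P| − |zone P∩zone Q| = 36 − 17.6667 = 18.33.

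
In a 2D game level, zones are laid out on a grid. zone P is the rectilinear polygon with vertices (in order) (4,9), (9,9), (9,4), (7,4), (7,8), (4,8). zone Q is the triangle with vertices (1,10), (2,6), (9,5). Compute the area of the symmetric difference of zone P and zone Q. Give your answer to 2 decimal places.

|zone P| = 13, |zone Q| = 13.5, |zone P∩zone Q| = 0.9768.
|zone P △ zone Q| = |zone P| + |zone Q| − 2·|zone P∩zone Q| = 13 + 13.5 − 1.9536 = 24.55.

24.55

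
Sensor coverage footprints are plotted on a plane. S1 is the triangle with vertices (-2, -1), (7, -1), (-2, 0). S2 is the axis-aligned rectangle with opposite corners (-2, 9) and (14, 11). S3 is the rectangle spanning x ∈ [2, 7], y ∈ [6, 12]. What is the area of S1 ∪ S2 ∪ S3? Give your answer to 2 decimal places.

56.50

By inclusion–exclusion:
Individual areas: |S1| = 4.5, |S2| = 32, |S3| = 30.
|S1∩S2| = 0.
|S1∩S3| = 0.
|S2∩S3|: x∈[2,7], y∈[9,11] → 5·2 = 10.
|S1∩S2∩S3| = 0.
|S1 ∪ S2 ∪ S3| = 66.5 − 10 + 0 = 56.50.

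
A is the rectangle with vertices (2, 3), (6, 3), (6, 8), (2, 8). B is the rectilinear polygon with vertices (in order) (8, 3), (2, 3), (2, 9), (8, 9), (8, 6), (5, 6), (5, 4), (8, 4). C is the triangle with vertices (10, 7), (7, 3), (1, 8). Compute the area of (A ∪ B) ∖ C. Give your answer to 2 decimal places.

19.71

|A ∪ B| = 32.
|(A ∪ B) ∩ C| = 12.2917.
|(A ∪ B) ∖ C| = 32 − 12.2917 = 19.71.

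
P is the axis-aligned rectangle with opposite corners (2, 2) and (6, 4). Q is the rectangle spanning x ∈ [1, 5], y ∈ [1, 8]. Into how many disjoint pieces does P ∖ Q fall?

P ∖ Q is a single connected region.

1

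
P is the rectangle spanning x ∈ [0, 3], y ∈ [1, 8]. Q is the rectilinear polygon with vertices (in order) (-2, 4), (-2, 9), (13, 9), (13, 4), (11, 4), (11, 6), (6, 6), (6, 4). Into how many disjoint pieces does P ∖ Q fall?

1

P ∖ Q is a single connected region.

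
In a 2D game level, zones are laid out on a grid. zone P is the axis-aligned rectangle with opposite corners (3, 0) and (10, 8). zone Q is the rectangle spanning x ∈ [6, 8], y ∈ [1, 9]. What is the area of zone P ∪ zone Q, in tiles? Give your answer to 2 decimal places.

58.00

By inclusion–exclusion:
Individual areas: |zone P| = 56, |zone Q| = 16.
|zone P∩zone Q|: x∈[6,8], y∈[1,8] → 2·7 = 14.
|zone P ∪ zone Q| = 72 − 14 = 58.00.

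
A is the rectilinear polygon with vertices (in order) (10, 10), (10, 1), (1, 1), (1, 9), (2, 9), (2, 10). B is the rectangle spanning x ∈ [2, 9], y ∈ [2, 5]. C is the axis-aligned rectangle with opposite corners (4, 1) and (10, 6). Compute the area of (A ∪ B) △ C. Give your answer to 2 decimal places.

50.00

|A ∪ B| = 80.
|(A ∪ B) ∩ C| = 30.
|(A ∪ B) △ C| = 80 + 30 − 60 = 50.00.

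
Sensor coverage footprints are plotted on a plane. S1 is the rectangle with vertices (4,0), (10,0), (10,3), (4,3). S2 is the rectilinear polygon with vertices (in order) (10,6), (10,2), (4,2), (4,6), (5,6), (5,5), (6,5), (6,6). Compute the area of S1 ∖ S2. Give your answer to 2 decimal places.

|S1| = 18, |S1∩S2| = 6.
|S1 ∖ S2| = |S1| − |S1∩S2| = 18 − 6 = 12.00.

12.00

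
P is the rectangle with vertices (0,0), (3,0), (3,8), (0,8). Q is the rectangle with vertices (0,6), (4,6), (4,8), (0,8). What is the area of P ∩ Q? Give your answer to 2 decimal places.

|P∩Q|: x∈[0,3], y∈[6,8] → 3·2 = 6.

6.00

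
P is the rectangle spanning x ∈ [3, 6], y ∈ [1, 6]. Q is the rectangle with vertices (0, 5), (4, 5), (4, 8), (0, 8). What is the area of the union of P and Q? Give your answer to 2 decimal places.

By inclusion–exclusion:
Individual areas: |P| = 15, |Q| = 12.
|P∩Q|: x∈[3,4], y∈[5,6] → 1·1 = 1.
|P ∪ Q| = 27 − 1 = 26.00.

26.00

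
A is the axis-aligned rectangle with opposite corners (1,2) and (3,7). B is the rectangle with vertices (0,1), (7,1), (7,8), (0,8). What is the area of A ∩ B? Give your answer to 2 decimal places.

|A∩B|: x∈[1,3], y∈[2,7] → 2·5 = 10.

10.00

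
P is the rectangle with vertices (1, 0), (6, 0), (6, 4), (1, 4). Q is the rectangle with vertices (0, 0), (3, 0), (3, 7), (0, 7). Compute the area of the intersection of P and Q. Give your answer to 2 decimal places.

8.00

|P∩Q|: x∈[1,3], y∈[0,4] → 2·4 = 8.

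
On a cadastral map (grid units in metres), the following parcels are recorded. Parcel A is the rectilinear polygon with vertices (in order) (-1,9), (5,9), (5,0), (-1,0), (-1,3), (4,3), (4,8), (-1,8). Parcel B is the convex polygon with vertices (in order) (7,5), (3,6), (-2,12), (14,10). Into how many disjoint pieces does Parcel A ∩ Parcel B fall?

1

Parcel A ∩ Parcel B is a single connected region.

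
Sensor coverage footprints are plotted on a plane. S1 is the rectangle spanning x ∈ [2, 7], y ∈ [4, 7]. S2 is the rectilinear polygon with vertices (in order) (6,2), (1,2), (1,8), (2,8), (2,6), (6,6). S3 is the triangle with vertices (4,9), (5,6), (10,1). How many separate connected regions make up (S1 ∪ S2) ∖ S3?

2

(S1 ∪ S2) ∖ S3 splits into 2 disjoint pieces (area 1.5, area 24.8333).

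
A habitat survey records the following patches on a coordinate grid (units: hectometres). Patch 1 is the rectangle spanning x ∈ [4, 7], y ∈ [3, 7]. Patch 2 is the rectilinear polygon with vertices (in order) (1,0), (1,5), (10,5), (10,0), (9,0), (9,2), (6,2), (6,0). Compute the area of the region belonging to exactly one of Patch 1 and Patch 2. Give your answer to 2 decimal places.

|Patch 1| = 12, |Patch 2| = 39, |Patch 1∩Patch 2| = 6.
|Patch 1 △ Patch 2| = |Patch 1| + |Patch 2| − 2·|Patch 1∩Patch 2| = 12 + 39 − 12 = 39.00.

39.00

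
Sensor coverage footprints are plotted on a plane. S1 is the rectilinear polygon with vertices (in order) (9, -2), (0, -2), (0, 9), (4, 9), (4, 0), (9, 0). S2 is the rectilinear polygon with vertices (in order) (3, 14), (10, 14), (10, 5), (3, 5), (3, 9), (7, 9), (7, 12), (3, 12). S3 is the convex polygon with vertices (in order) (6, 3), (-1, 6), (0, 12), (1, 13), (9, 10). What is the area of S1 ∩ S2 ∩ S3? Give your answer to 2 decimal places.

The intersection is the polygon with vertices (4,5), (3,5), (3,9), (4,9).
By the shoelace formula its area is 4.00.

4.00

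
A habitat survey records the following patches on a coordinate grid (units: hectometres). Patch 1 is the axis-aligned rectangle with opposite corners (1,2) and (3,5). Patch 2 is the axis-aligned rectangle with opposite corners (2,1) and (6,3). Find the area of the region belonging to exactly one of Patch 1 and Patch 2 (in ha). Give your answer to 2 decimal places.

12.00

|Patch 1∩Patch 2|: x∈[2,3], y∈[2,3] → 1·1 = 1.
|Patch 1 △ Patch 2| = |Patch 1| + |Patch 2| − 2·|Patch 1∩Patch 2| = 6 + 8 − 2 = 12.00.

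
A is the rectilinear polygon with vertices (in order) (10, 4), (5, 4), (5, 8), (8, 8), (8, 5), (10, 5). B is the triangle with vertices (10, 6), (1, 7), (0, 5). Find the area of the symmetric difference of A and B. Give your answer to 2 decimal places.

|A| = 14, |B| = 9.5, |A∩B| = 2.2167.
|A △ B| = |A| + |B| − 2·|A∩B| = 14 + 9.5 − 4.4333 = 19.07.

19.07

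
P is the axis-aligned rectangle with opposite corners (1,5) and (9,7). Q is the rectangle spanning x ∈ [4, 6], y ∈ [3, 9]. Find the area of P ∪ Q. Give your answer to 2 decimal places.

By inclusion–exclusion:
Individual areas: |P| = 16, |Q| = 12.
|P∩Q|: x∈[4,6], y∈[5,7] → 2·2 = 4.
|P ∪ Q| = 28 − 4 = 24.00.

24.00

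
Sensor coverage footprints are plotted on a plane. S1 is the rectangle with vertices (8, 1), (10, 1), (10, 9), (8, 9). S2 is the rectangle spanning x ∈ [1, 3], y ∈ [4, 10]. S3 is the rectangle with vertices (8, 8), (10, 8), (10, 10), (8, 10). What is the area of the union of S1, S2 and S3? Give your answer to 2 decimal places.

By inclusion–exclusion:
Individual areas: |S1| = 16, |S2| = 12, |S3| = 4.
|S1∩S2| = 0 (no overlap).
|S1∩S3|: x∈[8,10], y∈[8,9] → 2·1 = 2.
|S2∩S3| = 0 (no overlap).
|S1∩S2∩S3| = 0.
|S1 ∪ S2 ∪ S3| = 32 − 2 + 0 = 30.00.

30.00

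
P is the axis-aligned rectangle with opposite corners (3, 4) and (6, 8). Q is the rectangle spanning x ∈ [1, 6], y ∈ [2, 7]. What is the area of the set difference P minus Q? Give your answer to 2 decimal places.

3.00

|P∩Q|: x∈[3,6], y∈[4,7] → 3·3 = 9.
|P| = 12.
|P ∖ Q| = |P| − |P∩Q| = 12 − 9 = 3.00.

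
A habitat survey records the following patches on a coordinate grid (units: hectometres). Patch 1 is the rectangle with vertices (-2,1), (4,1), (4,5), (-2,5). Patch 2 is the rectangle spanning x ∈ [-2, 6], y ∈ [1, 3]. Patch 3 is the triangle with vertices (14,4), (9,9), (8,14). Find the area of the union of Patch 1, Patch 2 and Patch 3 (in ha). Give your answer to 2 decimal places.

By inclusion–exclusion:
Individual areas: |Patch 1| = 24, |Patch 2| = 16, |Patch 3| = 10.
|Patch 1∩Patch 2|: x∈[-2,4], y∈[1,3] → 6·2 = 12.
|Patch 1∩Patch 3| = 0.
|Patch 2∩Patch 3| = 0.
|Patch 1∩Patch 2∩Patch 3| = 0.
|Patch 1 ∪ Patch 2 ∪ Patch 3| = 50 − 12 + 0 = 38.00.

38.00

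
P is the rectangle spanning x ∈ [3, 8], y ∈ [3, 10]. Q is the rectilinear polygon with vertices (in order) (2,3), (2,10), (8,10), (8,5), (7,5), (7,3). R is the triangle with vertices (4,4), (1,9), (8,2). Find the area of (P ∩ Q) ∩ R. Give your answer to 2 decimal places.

The region (P ∩ Q) ∩ R is the polygon with vertices (6,3), (4,4), (3,5.667), (3,7), (7,3).
By the shoelace formula its area is 5.17.

5.17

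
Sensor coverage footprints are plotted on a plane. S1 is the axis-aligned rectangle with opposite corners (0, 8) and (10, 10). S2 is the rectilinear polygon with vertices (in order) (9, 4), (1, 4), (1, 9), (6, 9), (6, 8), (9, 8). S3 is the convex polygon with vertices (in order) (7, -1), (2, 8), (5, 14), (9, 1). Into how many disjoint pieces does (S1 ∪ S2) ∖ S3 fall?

2

(S1 ∪ S2) ∖ S3 splits into 2 disjoint pieces (area 13.4444, area 13.0769).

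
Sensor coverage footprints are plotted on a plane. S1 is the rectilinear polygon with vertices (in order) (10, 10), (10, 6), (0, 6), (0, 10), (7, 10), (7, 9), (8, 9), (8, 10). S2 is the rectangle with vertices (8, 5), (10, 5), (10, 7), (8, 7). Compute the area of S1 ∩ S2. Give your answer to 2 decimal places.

2.00

The intersection is the polygon with vertices (10,6), (8,6), (8,7), (10,7).
By the shoelace formula its area is 2.00.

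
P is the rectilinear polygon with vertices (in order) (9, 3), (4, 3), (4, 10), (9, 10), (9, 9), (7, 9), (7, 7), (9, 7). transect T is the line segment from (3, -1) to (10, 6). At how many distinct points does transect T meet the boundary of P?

The segment meets the boundary at (9,5), (7,3).

2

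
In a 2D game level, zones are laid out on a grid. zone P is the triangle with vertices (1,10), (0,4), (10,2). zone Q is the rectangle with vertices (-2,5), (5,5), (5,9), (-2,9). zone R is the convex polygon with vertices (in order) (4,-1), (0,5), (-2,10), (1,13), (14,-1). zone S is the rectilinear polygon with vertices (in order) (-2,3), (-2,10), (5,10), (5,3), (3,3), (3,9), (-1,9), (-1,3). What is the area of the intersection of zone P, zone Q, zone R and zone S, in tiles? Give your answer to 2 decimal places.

4.67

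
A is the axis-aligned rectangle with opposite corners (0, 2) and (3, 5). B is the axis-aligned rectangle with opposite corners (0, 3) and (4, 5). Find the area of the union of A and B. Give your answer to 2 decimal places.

11.00

By inclusion–exclusion:
Individual areas: |A| = 9, |B| = 8.
|A∩B|: x∈[0,3], y∈[3,5] → 3·2 = 6.
|A ∪ B| = 17 − 6 = 11.00.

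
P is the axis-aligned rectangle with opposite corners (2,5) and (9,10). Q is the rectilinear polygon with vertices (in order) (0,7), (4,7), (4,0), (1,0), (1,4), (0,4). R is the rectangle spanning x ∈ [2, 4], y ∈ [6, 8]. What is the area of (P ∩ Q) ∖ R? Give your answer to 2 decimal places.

|P ∩ Q| = 4.
|(P ∩ Q) ∩ R| = 2.
|(P ∩ Q) ∖ R| = 4 − 2 = 2.00.

2.00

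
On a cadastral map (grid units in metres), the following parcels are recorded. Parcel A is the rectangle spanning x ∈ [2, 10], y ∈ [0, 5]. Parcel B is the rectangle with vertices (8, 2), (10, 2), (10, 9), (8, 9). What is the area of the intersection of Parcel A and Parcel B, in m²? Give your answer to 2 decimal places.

6.00

|Parcel A∩Parcel B|: x∈[8,10], y∈[2,5] → 2·3 = 6.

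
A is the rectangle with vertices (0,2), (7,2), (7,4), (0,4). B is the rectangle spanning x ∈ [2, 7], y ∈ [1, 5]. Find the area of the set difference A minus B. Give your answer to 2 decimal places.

4.00

|A∩B|: x∈[2,7], y∈[2,4] → 5·2 = 10.
|A| = 14.
|A ∖ B| = |A| − |A∩B| = 14 − 10 = 4.00.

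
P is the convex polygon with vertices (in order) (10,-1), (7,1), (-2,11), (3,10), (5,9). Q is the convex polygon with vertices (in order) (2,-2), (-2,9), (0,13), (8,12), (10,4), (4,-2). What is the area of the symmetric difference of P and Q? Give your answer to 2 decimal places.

91.70

|P| = 37.5, |Q| = 122, |P∩Q| = 33.9004.
|P △ Q| = |P| + |Q| − 2·|P∩Q| = 37.5 + 122 − 67.8009 = 91.70.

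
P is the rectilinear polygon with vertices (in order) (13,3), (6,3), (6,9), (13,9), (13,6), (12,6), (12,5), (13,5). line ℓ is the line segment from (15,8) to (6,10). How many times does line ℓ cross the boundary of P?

2

The segment meets the boundary at (10.5,9), (13,8.444).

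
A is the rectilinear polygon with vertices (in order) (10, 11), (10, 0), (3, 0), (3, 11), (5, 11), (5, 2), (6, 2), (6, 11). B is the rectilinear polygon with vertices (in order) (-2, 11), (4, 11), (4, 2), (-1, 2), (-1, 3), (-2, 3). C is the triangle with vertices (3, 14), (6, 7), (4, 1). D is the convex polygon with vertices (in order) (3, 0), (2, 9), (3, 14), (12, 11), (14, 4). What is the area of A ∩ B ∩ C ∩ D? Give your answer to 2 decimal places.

The intersection is the polygon with vertices (4,2), (3.923,2), (3.231,11), (4,11).
By the shoelace formula its area is 3.81.

3.81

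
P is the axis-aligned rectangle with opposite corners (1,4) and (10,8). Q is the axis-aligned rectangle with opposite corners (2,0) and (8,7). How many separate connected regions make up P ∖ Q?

1

P ∖ Q is a single connected region.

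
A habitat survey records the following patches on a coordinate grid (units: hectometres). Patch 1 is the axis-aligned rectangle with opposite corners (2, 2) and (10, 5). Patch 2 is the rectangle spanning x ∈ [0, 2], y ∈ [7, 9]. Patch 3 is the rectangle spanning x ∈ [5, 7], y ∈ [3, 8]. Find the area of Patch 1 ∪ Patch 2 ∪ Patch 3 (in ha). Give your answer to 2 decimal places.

34.00

By inclusion–exclusion:
Individual areas: |Patch 1| = 24, |Patch 2| = 4, |Patch 3| = 10.
|Patch 1∩Patch 2| = 0 (no overlap).
|Patch 1∩Patch 3|: x∈[5,7], y∈[3,5] → 2·2 = 4.
|Patch 2∩Patch 3| = 0 (no overlap).
|Patch 1∩Patch 2∩Patch 3| = 0.
|Patch 1 ∪ Patch 2 ∪ Patch 3| = 38 − 4 + 0 = 34.00.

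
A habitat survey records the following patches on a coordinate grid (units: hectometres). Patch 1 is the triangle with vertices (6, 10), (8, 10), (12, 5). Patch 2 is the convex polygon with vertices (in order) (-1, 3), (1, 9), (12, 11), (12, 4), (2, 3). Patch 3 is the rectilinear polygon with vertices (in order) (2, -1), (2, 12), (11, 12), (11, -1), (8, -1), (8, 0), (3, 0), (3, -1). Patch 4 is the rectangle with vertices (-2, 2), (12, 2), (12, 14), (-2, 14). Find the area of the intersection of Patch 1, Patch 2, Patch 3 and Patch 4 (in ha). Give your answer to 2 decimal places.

The intersection is the polygon with vertices (11,5.833), (6.09,9.925), (6.5,10), (8,10), (11,6.25).
By the shoelace formula its area is 4.77.

4.77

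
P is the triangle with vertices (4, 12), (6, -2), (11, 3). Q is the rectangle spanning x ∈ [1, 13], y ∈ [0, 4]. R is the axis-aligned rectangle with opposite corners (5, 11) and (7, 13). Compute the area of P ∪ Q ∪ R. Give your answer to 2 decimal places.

By inclusion–exclusion:
Individual areas: |P| = 40, |Q| = 48, |R| = 4.
|P∩Q| = 17.3968.
|P∩R| = 0.
|Q∩R| = 0 (no overlap).
|P∩Q∩R| = 0.
|P ∪ Q ∪ R| = 92 − 17.3968 + 0 = 74.60.

74.60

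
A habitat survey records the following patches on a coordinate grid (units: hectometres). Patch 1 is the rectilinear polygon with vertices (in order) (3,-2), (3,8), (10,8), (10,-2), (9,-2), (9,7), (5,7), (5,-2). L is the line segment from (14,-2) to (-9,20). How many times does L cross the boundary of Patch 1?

The segment meets the boundary at (3.545,8), (5,6.609), (9,2.783), (10,1.826).

4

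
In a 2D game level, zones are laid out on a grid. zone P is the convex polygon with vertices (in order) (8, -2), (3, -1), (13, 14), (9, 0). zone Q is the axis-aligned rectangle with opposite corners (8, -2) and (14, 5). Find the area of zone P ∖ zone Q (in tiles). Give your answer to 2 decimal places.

|zone P| = 45.5, |zone P∩zone Q| = 9.5714.
|zone P ∖ zone Q| = |zone P| − |zone P∩zone Q| = 45.5 − 9.5714 = 35.93.

35.93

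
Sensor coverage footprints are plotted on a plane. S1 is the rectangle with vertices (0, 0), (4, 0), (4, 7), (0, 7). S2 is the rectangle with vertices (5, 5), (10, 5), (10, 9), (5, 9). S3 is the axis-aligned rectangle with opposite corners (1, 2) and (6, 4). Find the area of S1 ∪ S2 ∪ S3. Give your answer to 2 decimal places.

By inclusion–exclusion:
Individual areas: |S1| = 28, |S2| = 20, |S3| = 10.
|S1∩S2| = 0 (no overlap).
|S1∩S3|: x∈[1,4], y∈[2,4] → 3·2 = 6.
|S2∩S3| = 0 (no overlap).
|S1∩S2∩S3| = 0.
|S1 ∪ S2 ∪ S3| = 58 − 6 + 0 = 52.00.

52.00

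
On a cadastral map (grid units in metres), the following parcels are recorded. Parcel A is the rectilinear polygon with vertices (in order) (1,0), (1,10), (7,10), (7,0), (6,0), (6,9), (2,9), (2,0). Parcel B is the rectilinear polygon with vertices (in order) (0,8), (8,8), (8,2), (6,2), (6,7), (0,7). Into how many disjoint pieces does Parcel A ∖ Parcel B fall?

Parcel A ∖ Parcel B splits into 3 disjoint pieces (area 7, area 8, area 2).

3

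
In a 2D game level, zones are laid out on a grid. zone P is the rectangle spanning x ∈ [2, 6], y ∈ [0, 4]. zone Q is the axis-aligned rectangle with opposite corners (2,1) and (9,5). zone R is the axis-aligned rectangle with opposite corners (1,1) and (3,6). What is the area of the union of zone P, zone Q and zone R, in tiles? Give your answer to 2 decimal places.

38.00

By inclusion–exclusion:
Individual areas: |zone P| = 16, |zone Q| = 28, |zone R| = 10.
|zone P∩zone Q|: x∈[2,6], y∈[1,4] → 4·3 = 12.
|zone P∩zone R|: x∈[2,3], y∈[1,4] → 1·3 = 3.
|zone Q∩zone R|: x∈[2,3], y∈[1,5] → 1·4 = 4.
|zone P∩zone Q∩zone R| = 3.
|zone P ∪ zone Q ∪ zone R| = 54 − 19 + 3 = 38.00.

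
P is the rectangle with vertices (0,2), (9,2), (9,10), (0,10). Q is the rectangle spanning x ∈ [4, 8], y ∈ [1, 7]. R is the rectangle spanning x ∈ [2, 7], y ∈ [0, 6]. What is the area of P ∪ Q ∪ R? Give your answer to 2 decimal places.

By inclusion–exclusion:
Individual areas: |P| = 72, |Q| = 24, |R| = 30.
|P∩Q|: x∈[4,8], y∈[2,7] → 4·5 = 20.
|P∩R|: x∈[2,7], y∈[2,6] → 5·4 = 20.
|Q∩R|: x∈[4,7], y∈[1,6] → 3·5 = 15.
|P∩Q∩R| = 12.
|P ∪ Q ∪ R| = 126 − 55 + 12 = 83.00.

83.00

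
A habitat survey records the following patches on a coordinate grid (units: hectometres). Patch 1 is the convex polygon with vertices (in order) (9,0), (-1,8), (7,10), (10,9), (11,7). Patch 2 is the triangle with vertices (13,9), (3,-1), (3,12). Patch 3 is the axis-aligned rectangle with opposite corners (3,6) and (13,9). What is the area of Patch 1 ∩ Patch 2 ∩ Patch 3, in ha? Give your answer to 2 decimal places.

22.50

The intersection is the polygon with vertices (3,9), (10,9), (11,7), (10,6), (3,6).
By the shoelace formula its area is 22.50.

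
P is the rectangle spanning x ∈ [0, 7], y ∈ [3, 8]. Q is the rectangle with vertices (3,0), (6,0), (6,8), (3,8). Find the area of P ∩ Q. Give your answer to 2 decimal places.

|P∩Q|: x∈[3,6], y∈[3,8] → 3·5 = 15.

15.00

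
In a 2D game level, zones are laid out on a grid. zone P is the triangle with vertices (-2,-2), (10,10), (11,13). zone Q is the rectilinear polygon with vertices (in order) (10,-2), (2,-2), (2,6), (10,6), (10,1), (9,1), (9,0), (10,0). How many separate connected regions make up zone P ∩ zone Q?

1

zone P ∩ zone Q is a single connected region.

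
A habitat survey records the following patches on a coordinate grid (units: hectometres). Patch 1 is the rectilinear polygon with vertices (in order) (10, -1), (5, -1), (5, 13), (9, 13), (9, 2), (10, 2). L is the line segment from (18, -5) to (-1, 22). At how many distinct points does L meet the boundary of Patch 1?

The segment meets the boundary at (5.333,13), (9,7.789).

2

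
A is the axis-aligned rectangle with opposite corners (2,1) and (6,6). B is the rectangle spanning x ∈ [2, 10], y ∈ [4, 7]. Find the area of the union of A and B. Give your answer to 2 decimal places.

By inclusion–exclusion:
Individual areas: |A| = 20, |B| = 24.
|A∩B|: x∈[2,6], y∈[4,6] → 4·2 = 8.
|A ∪ B| = 44 − 8 = 36.00.

36.00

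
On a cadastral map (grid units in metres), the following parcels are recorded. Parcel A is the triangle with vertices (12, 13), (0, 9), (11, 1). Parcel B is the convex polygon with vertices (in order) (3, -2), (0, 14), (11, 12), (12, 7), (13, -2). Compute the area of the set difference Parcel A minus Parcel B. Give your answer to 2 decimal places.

3.21

|Parcel A| = 70, |Parcel A∩Parcel B| = 66.7862.
|Parcel A ∖ Parcel B| = |Parcel A| − |Parcel A∩Parcel B| = 70 − 66.7862 = 3.21.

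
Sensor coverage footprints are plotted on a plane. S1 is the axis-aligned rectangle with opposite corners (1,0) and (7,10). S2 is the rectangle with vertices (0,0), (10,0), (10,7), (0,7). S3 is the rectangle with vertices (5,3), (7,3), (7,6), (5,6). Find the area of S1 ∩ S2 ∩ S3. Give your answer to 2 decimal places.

6.00

The intersection is the polygon with vertices (7,3), (5,3), (5,6), (7,6).
By the shoelace formula its area is 6.00.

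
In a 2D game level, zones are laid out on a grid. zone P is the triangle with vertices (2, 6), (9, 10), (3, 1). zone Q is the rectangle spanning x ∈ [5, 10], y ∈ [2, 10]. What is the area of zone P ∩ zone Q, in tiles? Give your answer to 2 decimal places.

7.43

The intersection is the polygon with vertices (9,10), (5,4), (5,7.714).
By the shoelace formula its area is 7.43.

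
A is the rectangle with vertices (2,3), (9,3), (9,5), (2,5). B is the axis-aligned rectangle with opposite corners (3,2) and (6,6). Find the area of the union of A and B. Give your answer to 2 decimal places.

By inclusion–exclusion:
Individual areas: |A| = 14, |B| = 12.
|A∩B|: x∈[3,6], y∈[3,5] → 3·2 = 6.
|A ∪ B| = 26 − 6 = 20.00.

20.00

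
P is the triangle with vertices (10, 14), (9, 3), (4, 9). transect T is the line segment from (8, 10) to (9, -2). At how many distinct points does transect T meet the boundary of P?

1

The segment meets the boundary at (8.537,3.556).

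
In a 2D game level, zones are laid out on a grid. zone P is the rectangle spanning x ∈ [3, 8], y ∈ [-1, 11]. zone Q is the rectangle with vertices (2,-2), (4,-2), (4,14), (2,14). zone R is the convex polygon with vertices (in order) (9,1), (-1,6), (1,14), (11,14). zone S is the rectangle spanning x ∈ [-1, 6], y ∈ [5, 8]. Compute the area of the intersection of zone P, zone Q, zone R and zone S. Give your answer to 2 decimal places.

3.00

The intersection is the polygon with vertices (4,5), (3,5), (3,8), (4,8).
By the shoelace formula its area is 3.00.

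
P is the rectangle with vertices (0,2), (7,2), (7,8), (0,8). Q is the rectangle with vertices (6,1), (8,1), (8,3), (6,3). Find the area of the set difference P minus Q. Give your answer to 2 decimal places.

41.00

|P∩Q|: x∈[6,7], y∈[2,3] → 1·1 = 1.
|P| = 42.
|P ∖ Q| = |P| − |P∩Q| = 42 − 1 = 41.00.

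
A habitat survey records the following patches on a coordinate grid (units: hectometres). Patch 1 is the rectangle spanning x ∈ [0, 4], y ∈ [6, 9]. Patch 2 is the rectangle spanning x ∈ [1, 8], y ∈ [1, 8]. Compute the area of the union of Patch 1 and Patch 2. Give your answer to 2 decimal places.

55.00

By inclusion–exclusion:
Individual areas: |Patch 1| = 12, |Patch 2| = 49.
|Patch 1∩Patch 2|: x∈[1,4], y∈[6,8] → 3·2 = 6.
|Patch 1 ∪ Patch 2| = 61 − 6 = 55.00.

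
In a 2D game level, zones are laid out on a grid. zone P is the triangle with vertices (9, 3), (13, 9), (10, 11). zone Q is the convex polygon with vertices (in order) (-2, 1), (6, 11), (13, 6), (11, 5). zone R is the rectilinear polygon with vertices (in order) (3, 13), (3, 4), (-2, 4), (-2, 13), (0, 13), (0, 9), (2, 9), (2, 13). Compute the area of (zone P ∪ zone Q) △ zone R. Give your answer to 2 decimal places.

93.95

|zone P ∪ zone Q| = 65.4012.
|(zone P ∪ zone Q) ∩ zone R| = 4.225.
|(zone P ∪ zone Q) △ zone R| = 65.4012 + 37 − 8.45 = 93.95.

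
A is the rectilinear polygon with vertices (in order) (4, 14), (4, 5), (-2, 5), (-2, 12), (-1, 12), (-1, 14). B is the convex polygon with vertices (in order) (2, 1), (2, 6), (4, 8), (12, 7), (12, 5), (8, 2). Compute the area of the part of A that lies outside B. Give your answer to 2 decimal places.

|A| = 52, |A∩B| = 4.
|A ∖ B| = |A| − |A∩B| = 52 − 4 = 48.00.

48.00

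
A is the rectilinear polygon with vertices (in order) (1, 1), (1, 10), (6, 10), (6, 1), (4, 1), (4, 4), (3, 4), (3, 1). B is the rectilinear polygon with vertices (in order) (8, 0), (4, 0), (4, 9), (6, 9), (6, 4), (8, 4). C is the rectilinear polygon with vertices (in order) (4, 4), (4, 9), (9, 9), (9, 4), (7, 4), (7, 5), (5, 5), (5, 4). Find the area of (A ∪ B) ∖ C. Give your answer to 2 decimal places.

43.00

|A ∪ B| = 52.
|(A ∪ B) ∩ C| = 9.
|(A ∪ B) ∖ C| = 52 − 9 = 43.00.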